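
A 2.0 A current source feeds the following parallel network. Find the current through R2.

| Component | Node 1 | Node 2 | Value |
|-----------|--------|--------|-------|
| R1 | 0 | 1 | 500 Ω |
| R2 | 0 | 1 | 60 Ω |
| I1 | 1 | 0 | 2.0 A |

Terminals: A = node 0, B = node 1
All resistors sit directly between nodes 0 and 1, so they are in parallel and share one voltage V; the full source current 2 A splits among them.
1/R_par = 1/500 + 1/60 = 0.01867 S  =>  R_par = 53.57 Ω
V = I × R_par = 2 × 53.57 = 107.1 V
I_R2 = V/R2 = 107.1/60 = 1.786 A

Final answer: 1.786 A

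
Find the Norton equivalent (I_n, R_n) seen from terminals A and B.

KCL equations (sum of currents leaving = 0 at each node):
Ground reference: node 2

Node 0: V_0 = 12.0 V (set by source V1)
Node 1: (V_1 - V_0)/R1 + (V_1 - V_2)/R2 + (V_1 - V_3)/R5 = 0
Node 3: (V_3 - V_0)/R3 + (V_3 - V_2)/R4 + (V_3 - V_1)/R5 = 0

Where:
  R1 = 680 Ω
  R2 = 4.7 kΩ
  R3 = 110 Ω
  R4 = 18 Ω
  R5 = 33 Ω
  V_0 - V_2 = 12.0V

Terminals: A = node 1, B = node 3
Find the Thévenin equivalent first; then I_n = V_th/R_th and R_n = R_th.
Step 1 — V_th is the open-circuit voltage V_A - V_B (nothing connected across the terminals).
Nodal analysis, taking node 2 as the 0 V reference.
Source V1 fixes V_0 = 12 V.
KCL at each unknown node (sum of currents leaving = 0; resistances in Ω):
  Node 1: (V_1 - 12)/680 + (V_1 - 0)/4700 + (V_1 - V_3)/33 = 0
  Node 3: (V_3 - 12)/110 + (V_3 - 0)/18 + (V_3 - V_1)/33 = 0
Collecting terms (coefficients in siemens):
  0.03199·V_1 - 0.0303·V_3 = 0.01765
  0.09495·V_3 - 0.0303·V_1 = 0.1091
Determinant D = (0.03199)(0.09495) - (-0.0303)(-0.0303) = 0.002119
V_1 = [(0.01765)(0.09495) - (-0.0303)(0.1091)]/D = 2.351 V
V_3 = [(0.03199)(0.1091) - (0.01765)(-0.0303)]/D = 1.899 V
V_th = V_1 - V_3 = 2.351 - 1.899 = 0.4518 V
Step 2 — R_th: zero the source — replace V1 by a short circuit (node 2 merges into node 0) — and find the resistance seen between A (node 1) and B (node 3).
Reduce the network between node 1 (A) and node 3 (B) by series/parallel combination:
  Rp1 = R1 ‖ R2 (parallel, both between nodes 0 and 1) = 1/(1/680 + 1/4700) = 594.1 Ω
  Rp2 = R3 ‖ R4 (parallel, both between nodes 0 and 3) = 1/(1/110 + 1/18) = 15.47 Ω
  Rs1 = Rp1 + Rp2 (series, joined only at node 0) = 594.1 + 15.47 = 609.5 Ω
  Rp3 = R5 ‖ Rs1 (parallel, both between nodes 1 and 3) = 1/(1/33 + 1/609.5) = 31.31 Ω
R_th = 31.31 Ω
I_n = V_th/R_th = 0.4518/31.31 = 0.01443 A, and R_n = R_th = 31.31 Ω

Final answer: I_n = 0.01443 A, R_n = 31.31 Ω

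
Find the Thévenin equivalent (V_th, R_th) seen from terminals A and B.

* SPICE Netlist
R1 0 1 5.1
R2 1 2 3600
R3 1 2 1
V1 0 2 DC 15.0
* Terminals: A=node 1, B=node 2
Step 1 — V_th is the open-circuit voltage V_A - V_B (nothing connected across the terminals).
Nodal analysis, taking node 2 as the 0 V reference.
Source V1 fixes V_0 = 15 V.
KCL at each unknown node (sum of currents leaving = 0; resistances in Ω):
  Node 1: (V_1 - 15)/5.1 + (V_1 - 0)/3600 + (V_1 - 0)/1 = 0
Collecting terms: 1.196 × V_1 = 2.941  =>  V_1 = 2.458 V
V_th = V_1 - V_2 = 2.458 - 0 = 2.458 V
Step 2 — R_th: zero the source — replace V1 by a short circuit (node 2 merges into node 0) — and find the resistance seen between A (node 1) and B (node 0).
Reduce the network between node 1 (A) and node 0 (B) by series/parallel combination:
  Rp1 = R1 ‖ R2 ‖ R3 (parallel, all between nodes 0 and 1) = 1/(1/5.1 + 1/3600 + 1/1) = 0.8359 Ω
R_th = 0.8359 Ω

Final answer: V_th = 2.458 V, R_th = 0.8359 Ω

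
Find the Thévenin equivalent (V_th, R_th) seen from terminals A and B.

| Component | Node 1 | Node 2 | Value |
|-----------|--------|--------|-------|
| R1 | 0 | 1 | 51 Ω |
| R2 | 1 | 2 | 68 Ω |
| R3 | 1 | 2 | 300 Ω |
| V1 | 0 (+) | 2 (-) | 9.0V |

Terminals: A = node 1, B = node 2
Step 1 — V_th is the open-circuit voltage V_A - V_B (nothing connected across the terminals).
Nodal analysis, taking node 2 as the 0 V reference.
Source V1 fixes V_0 = 9 V.
KCL at each unknown node (sum of currents leaving = 0; resistances in Ω):
  Node 1: (V_1 - 9)/51 + (V_1 - 0)/68 + (V_1 - 0)/300 = 0
Collecting terms: 0.03765 × V_1 = 0.1765  =>  V_1 = 4.688 V
V_th = V_1 - V_2 = 4.688 - 0 = 4.688 V
Step 2 — R_th: zero the source — replace V1 by a short circuit (node 2 merges into node 0) — and find the resistance seen between A (node 1) and B (node 0).
Reduce the network between node 1 (A) and node 0 (B) by series/parallel combination:
  Rp1 = R1 ‖ R2 ‖ R3 (parallel, all between nodes 0 and 1) = 1/(1/51 + 1/68 + 1/300) = 26.56 Ω
R_th = 26.56 Ω

Final answer: V_th = 4.688 V, R_th = 26.56 Ω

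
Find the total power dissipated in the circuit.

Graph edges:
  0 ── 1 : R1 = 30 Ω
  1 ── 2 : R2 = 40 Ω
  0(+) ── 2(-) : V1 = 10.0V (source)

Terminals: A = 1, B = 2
Nodal analysis, taking node 2 as the 0 V reference.
Source V1 fixes V_0 = 10 V.
KCL at each unknown node (sum of currents leaving = 0; resistances in Ω):
  Node 1: (V_1 - 10)/30 + (V_1 - 0)/40 = 0
Collecting terms: 0.05833 × V_1 = 0.3333  =>  V_1 = 5.714 V
Power in each resistor, P = (ΔV)²/R:
  P_R1 = (10 - 5.714)²/30 = 0.6122 W
  P_R2 = (5.714 - 0)²/40 = 0.8163 W
P_total = P_R1 + P_R2 = 1.429 W

Final answer: 1.429 W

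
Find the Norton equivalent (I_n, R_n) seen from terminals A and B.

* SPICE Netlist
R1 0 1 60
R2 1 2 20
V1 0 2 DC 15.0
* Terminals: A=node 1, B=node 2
Find the Thévenin equivalent first; then I_n = V_th/R_th and R_n = R_th.
Step 1 — V_th is the open-circuit voltage V_A - V_B (nothing connected across the terminals).
Nodal analysis, taking node 2 as the 0 V reference.
Source V1 fixes V_0 = 15 V.
KCL at each unknown node (sum of currents leaving = 0; resistances in Ω):
  Node 1: (V_1 - 15)/60 + (V_1 - 0)/20 = 0
Collecting terms: 0.06667 × V_1 = 0.25  =>  V_1 = 3.75 V
V_th = V_1 - V_2 = 3.75 - 0 = 3.75 V
Step 2 — R_th: zero the source — replace V1 by a short circuit (node 2 merges into node 0) — and find the resistance seen between A (node 1) and B (node 0).
Reduce the network between node 1 (A) and node 0 (B) by series/parallel combination:
  Rp1 = R1 ‖ R2 (parallel, both between nodes 0 and 1) = 1/(1/60 + 1/20) = 15 Ω
R_th = 15 Ω
I_n = V_th/R_th = 3.75/15 = 0.25 A, and R_n = R_th = 15 Ω

Final answer: I_n = 0.25 A, R_n = 15 Ω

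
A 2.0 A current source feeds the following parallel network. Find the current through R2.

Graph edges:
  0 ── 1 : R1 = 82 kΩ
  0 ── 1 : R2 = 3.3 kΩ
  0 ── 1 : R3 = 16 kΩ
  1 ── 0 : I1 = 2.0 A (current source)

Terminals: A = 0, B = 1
All resistors sit directly between nodes 0 and 1, so they are in parallel and share one voltage V; the full source current 2 A splits among them.
1/R_par = 1/82000 + 1/3300 + 1/16000 = 0.0003777 S  =>  R_par = 2647 Ω
V = I × R_par = 2 × 2647 = 5295 V
I_R2 = V/R2 = 5295/3300 = 1.605 A

Final answer: 1.605 A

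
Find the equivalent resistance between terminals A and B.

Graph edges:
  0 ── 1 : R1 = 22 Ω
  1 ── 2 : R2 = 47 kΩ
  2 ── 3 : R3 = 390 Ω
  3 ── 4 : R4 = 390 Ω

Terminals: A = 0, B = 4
Reduce the network between node 0 (A) and node 4 (B) by series/parallel combination:
  Rs1 = R1 + R2 (series, joined only at node 1) = 22 + 47000 = 47020 Ω
  Rs2 = R3 + Rs1 (series, joined only at node 2) = 390 + 47020 = 47410 Ω
  Rs3 = R4 + Rs2 (series, joined only at node 3) = 390 + 47410 = 47800 Ω
R_eq = 47.8 kΩ

Final answer: 47.8 kΩ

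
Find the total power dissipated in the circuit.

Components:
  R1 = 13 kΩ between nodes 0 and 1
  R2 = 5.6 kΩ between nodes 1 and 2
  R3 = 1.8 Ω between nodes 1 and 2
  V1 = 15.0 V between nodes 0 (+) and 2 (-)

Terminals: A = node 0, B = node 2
Nodal analysis, taking node 2 as the 0 V reference.
Source V1 fixes V_0 = 15 V.
KCL at each unknown node (sum of currents leaving = 0; resistances in Ω):
  Node 1: (V_1 - 15)/13000 + (V_1 - 0)/5600 + (V_1 - 0)/1.8 = 0
Collecting terms: 0.5558 × V_1 = 0.001154  =>  V_1 = 0.002076 V
Power in each resistor, P = (ΔV)²/R:
  P_R1 = (15 - 0.002076)²/13000 = 0.0173 W
  P_R2 = (0.002076 - 0)²/5600 = 0.0000000007696 W
  P_R3 = (0.002076 - 0)²/1.8 = 0.000002394 W
P_total = P_R1 + P_R2 + P_R3 = 0.01731 W

Final answer: 0.01731 W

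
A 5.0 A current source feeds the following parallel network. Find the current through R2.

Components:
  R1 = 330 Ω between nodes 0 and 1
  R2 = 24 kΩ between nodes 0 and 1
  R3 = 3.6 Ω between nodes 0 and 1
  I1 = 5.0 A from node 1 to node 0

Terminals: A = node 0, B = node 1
All resistors sit directly between nodes 0 and 1, so they are in parallel and share one voltage V; the full source current 5 A splits among them.
1/R_par = 1/330 + 1/24000 + 1/3.6 = 0.2808 S  =>  R_par = 3.561 Ω
V = I × R_par = 5 × 3.561 = 17.8 V
I_R2 = V/R2 = 17.8/24000 = 0.0007418 A

Final answer: 0.0007418 A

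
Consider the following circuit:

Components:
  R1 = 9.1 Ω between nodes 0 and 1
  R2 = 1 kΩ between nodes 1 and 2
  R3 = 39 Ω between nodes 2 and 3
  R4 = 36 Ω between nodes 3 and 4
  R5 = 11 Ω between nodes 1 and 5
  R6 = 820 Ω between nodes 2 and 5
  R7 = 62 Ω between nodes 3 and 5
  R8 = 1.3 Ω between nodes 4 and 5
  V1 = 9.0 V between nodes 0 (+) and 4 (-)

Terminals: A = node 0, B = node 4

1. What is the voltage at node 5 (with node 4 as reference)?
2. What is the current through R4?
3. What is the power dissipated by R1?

Nodal analysis, taking node 4 as the 0 V reference.
Source V1 fixes V_0 = 9 V.
KCL at each unknown node (sum of currents leaving = 0; resistances in Ω):
  Node 1: (V_1 - 9)/9.1 + (V_1 - V_2)/1000 + (V_1 - V_5)/11 = 0
  Node 2: (V_2 - V_1)/1000 + (V_2 - V_3)/39 + (V_2 - V_5)/820 = 0
  Node 3: (V_3 - V_2)/39 + (V_3 - 0)/36 + (V_3 - V_5)/62 = 0
  Node 5: (V_5 - V_1)/11 + (V_5 - V_2)/820 + (V_5 - V_3)/62 + (V_5 - 0)/1.3 = 0
Collecting terms (coefficients in siemens):
  0.2018·V_1 - 0.001·V_2 - 0.09091·V_5 = 0.989
  0.02786·V_2 - 0.001·V_1 - 0.02564·V_3 - 0.00122·V_5 = 0
  0.06955·V_3 - 0.02564·V_2 - 0.01613·V_5 = 0
  0.8775·V_5 - 0.09091·V_1 - 0.00122·V_2 - 0.01613·V_3 = 0
Solving these 4 simultaneous equations (Gaussian elimination) gives:
  V_1 = 5.146 V, V_2 = 0.4896 V, V_3 = 0.3056 V, V_5 = 0.5395 V
Part 1:
  Read off the nodal solution: V_5 = 0.5395 V
Part 2:
  I_R4 = (V_3 - V_4)/R4 = (0.3056 - 0)/36 = 0.008489 A
  Magnitude: I_R4 = 0.008489 A
Part 3:
  I_R1 = (V_0 - V_1)/R1 = (9 - 5.146)/9.1 = 0.4235 A
  P_R1 = I_R1² × R1 = (0.4235)² × 9.1 = 1.632 W

Final answers:
1. V_5 = 0.5395 V
2. I_R4 = 0.008489 A
3. P_R1 = 1.632 W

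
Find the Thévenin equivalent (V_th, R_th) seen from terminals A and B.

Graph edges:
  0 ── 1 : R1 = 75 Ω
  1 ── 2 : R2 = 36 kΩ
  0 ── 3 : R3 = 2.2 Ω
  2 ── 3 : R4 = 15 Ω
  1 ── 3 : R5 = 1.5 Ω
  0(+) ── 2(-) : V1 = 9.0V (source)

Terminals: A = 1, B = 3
Step 1 — V_th is the open-circuit voltage V_A - V_B (nothing connected across the terminals).
Nodal analysis, taking node 2 as the 0 V reference.
Source V1 fixes V_0 = 9 V.
KCL at each unknown node (sum of currents leaving = 0; resistances in Ω):
  Node 1: (V_1 - 9)/75 + (V_1 - 0)/36000 + (V_1 - V_3)/1.5 = 0
  Node 3: (V_3 - 9)/2.2 + (V_3 - 0)/15 + (V_3 - V_1)/1.5 = 0
Collecting terms (coefficients in siemens):
  0.68·V_1 - 0.6667·V_3 = 0.12
  1.188·V_3 - 0.6667·V_1 = 4.091
Determinant D = (0.68)(1.188) - (-0.6667)(-0.6667) = 0.3633
V_1 = [(0.12)(1.188) - (-0.6667)(4.091)]/D = 7.898 V
V_3 = [(0.68)(4.091) - (0.12)(-0.6667)]/D = 7.877 V
V_th = V_1 - V_3 = 7.898 - 7.877 = 0.0217 V
Step 2 — R_th: zero the source — replace V1 by a short circuit (node 2 merges into node 0) — and find the resistance seen between A (node 1) and B (node 3).
Reduce the network between node 1 (A) and node 3 (B) by series/parallel combination:
  Rp1 = R1 ‖ R2 (parallel, both between nodes 0 and 1) = 1/(1/75 + 1/36000) = 74.84 Ω
  Rp2 = R3 ‖ R4 (parallel, both between nodes 0 and 3) = 1/(1/2.2 + 1/15) = 1.919 Ω
  Rs1 = Rp1 + Rp2 (series, joined only at node 0) = 74.84 + 1.919 = 76.76 Ω
  Rp3 = R5 ‖ Rs1 (parallel, both between nodes 1 and 3) = 1/(1/1.5 + 1/76.76) = 1.471 Ω
R_th = 1.471 Ω

Final answer: V_th = 0.0217 V, R_th = 1.471 Ω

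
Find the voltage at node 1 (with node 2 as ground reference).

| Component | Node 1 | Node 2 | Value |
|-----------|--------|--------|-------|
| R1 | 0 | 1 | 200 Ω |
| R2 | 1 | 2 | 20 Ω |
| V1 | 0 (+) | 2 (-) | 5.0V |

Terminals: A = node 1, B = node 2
Nodal analysis, taking node 2 as the 0 V reference.
Source V1 fixes V_0 = 5 V.
KCL at each unknown node (sum of currents leaving = 0; resistances in Ω):
  Node 1: (V_1 - 5)/200 + (V_1 - 0)/20 = 0
Collecting terms: 0.055 × V_1 = 0.025  =>  V_1 = 0.4545 V
The requested potential is V_1 = 0.4545 V.

Final answer: V_1 = 0.4545 V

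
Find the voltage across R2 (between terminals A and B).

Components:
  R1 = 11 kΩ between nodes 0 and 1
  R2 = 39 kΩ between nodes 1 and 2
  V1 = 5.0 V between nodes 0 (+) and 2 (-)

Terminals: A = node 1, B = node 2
R1 and R2 are in series across V1 (node 0 → node 1 → node 2), and the output A–B is taken across R2, so this is a voltage divider.
Series current: I = V1/(R1 + R2) = 5/(11000 + 39000) = 5/50000 = 0.0001 A
V_R2 = I × R2 = V1 × R2/(R1 + R2) = 5 × 39000/50000 = 3.9 V

Final answer: 3.9 V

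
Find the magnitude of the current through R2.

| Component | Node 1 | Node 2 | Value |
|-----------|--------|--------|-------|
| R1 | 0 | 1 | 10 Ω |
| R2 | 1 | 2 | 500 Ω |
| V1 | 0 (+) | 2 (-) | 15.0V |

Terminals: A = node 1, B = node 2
Nodal analysis, taking node 2 as the 0 V reference.
Source V1 fixes V_0 = 15 V.
KCL at each unknown node (sum of currents leaving = 0; resistances in Ω):
  Node 1: (V_1 - 15)/10 + (V_1 - 0)/500 = 0
Collecting terms: 0.102 × V_1 = 1.5  =>  V_1 = 14.71 V
I_R2 = (V_1 - V_2)/R2 = (14.71 - 0)/500 = 0.02941 A
|I_R2| = 0.02941 A

Final answer: |I_R2| = 0.02941 A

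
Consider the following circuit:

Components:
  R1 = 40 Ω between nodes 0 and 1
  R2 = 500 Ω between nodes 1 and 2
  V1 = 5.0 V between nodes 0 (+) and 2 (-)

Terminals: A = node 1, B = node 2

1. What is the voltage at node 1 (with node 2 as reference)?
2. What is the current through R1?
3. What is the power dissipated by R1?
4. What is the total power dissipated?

Nodal analysis, taking node 2 as the 0 V reference.
Source V1 fixes V_0 = 5 V.
KCL at each unknown node (sum of currents leaving = 0; resistances in Ω):
  Node 1: (V_1 - 5)/40 + (V_1 - 0)/500 = 0
Collecting terms: 0.027 × V_1 = 0.125  =>  V_1 = 4.63 V
Part 1:
  Read off the nodal solution: V_1 = 4.63 V
Part 2:
  I_R1 = (V_0 - V_1)/R1 = (5 - 4.63)/40 = 0.009259 A
  Magnitude: I_R1 = 0.009259 A
Part 3:
  I_R1 = (V_0 - V_1)/R1 = (5 - 4.63)/40 = 0.009259 A
  P_R1 = I_R1² × R1 = (0.009259)² × 40 = 0.003429 W
Part 4:
  Power in each resistor, P = (ΔV)²/R:
    P_R1 = (5 - 4.63)²/40 = 0.003429 W
    P_R2 = (4.63 - 0)²/500 = 0.04287 W
  P_total = P_R1 + P_R2 = 0.0463 W

Final answers:
1. V_1 = 4.63 V
2. I_R1 = 0.009259 A
3. P_R1 = 0.003429 W
4. P_total = 0.0463 W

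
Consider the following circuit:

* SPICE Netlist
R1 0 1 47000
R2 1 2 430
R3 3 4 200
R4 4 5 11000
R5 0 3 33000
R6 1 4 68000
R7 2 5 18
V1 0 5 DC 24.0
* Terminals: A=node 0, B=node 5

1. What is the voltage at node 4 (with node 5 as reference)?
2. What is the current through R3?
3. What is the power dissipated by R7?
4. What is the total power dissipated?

Nodal analysis, taking node 5 as the 0 V reference.
Source V1 fixes V_0 = 24 V.
KCL at each unknown node (sum of currents leaving = 0; resistances in Ω):
  Node 1: (V_1 - 24)/47000 + (V_1 - V_2)/430 + (V_1 - V_4)/68000 = 0
  Node 2: (V_2 - V_1)/430 + (V_2 - 0)/18 = 0
  Node 3: (V_3 - V_4)/200 + (V_3 - 24)/33000 = 0
  Node 4: (V_4 - V_3)/200 + (V_4 - 0)/11000 + (V_4 - V_1)/68000 = 0
Collecting terms (coefficients in siemens):
  0.002362·V_1 - 0.002326·V_2 - 0.00001471·V_4 = 0.0005106
  0.05788·V_2 - 0.002326·V_1 = 0
  0.00503·V_3 - 0.005·V_4 = 0.0007273
  0.005106·V_4 - 0.00001471·V_1 - 0.005·V_3 = 0
Solving these 4 simultaneous equations (Gaussian elimination) gives:
  V_1 = 0.2598 V, V_2 = 0.01044 V, V_3 = 5.466 V, V_4 = 5.354 V
Part 1:
  Read off the nodal solution: V_4 = 5.354 V
Part 2:
  I_R3 = (V_3 - V_4)/R3 = (5.466 - 5.354)/200 = 0.0005616 A
  Magnitude: I_R3 = 0.0005616 A
Part 3:
  I_R7 = (V_2 - V_5)/R7 = (0.01044 - 0)/18 = 0.00058 A
  P_R7 = I_R7² × R7 = (0.00058)² × 18 = 0.000006056 W
Part 4:
  Power in each resistor, P = (ΔV)²/R:
    P_R1 = (24 - 0.2598)²/47000 = 0.01199 W
    P_R2 = (0.2598 - 0.01044)²/430 = 0.0001447 W
    P_R3 = (5.466 - 5.354)²/200 = 0.00006309 W
    P_R4 = (5.354 - 0)²/11000 = 0.002606 W
    P_R5 = (24 - 5.466)²/33000 = 0.01041 W
    P_R6 = (0.2598 - 5.354)²/68000 = 0.0003816 W
    P_R7 = (0.01044 - 0)²/18 = 0.000006056 W
  P_total = P_R1 + P_R2 + P_R3 + P_R4 + P_R5 + P_R6 + P_R7 = 0.0256 W

Final answers:
1. V_4 = 5.354 V
2. I_R3 = 0.0005616 A
3. P_R7 = 6.056e-06 W
4. P_total = 0.0256 W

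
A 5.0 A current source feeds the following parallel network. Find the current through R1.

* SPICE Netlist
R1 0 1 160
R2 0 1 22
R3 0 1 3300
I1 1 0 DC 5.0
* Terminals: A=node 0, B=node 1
All resistors sit directly between nodes 0 and 1, so they are in parallel and share one voltage V; the full source current 5 A splits among them.
1/R_par = 1/160 + 1/22 + 1/3300 = 0.05201 S  =>  R_par = 19.23 Ω
V = I × R_par = 5 × 19.23 = 96.14 V
I_R1 = V/R1 = 96.14/160 = 0.6009 A

Final answer: 0.6009 A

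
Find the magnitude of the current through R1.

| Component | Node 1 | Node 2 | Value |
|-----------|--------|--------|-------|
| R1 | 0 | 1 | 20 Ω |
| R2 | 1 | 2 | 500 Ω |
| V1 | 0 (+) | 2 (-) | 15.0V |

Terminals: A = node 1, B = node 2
Nodal analysis, taking node 2 as the 0 V reference.
Source V1 fixes V_0 = 15 V.
KCL at each unknown node (sum of currents leaving = 0; resistances in Ω):
  Node 1: (V_1 - 15)/20 + (V_1 - 0)/500 = 0
Collecting terms: 0.052 × V_1 = 0.75  =>  V_1 = 14.42 V
I_R1 = (V_0 - V_1)/R1 = (15 - 14.42)/20 = 0.02885 A
|I_R1| = 0.02885 A

Final answer: |I_R1| = 0.02885 A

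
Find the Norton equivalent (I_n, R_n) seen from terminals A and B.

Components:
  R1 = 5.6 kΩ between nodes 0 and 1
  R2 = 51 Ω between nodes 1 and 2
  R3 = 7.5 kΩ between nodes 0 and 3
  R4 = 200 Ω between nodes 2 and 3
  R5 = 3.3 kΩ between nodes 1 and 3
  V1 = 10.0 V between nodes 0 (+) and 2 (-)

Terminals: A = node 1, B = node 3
Find the Thévenin equivalent first; then I_n = V_th/R_th and R_n = R_th.
Step 1 — V_th is the open-circuit voltage V_A - V_B (nothing connected across the terminals).
Nodal analysis, taking node 2 as the 0 V reference.
Source V1 fixes V_0 = 10 V.
KCL at each unknown node (sum of currents leaving = 0; resistances in Ω):
  Node 1: (V_1 - 10)/5600 + (V_1 - 0)/51 + (V_1 - V_3)/3300 = 0
  Node 3: (V_3 - 10)/7500 + (V_3 - 0)/200 + (V_3 - V_1)/3300 = 0
Collecting terms (coefficients in siemens):
  0.02009·V_1 - 0.000303·V_3 = 0.001786
  0.005436·V_3 - 0.000303·V_1 = 0.001333
Determinant D = (0.02009)(0.005436) - (-0.000303)(-0.000303) = 0.0001091
V_1 = [(0.001786)(0.005436) - (-0.000303)(0.001333)]/D = 0.09267 V
V_3 = [(0.02009)(0.001333) - (0.001786)(-0.000303)]/D = 0.2504 V
V_th = V_1 - V_3 = 0.09267 - 0.2504 = -0.1578 V
Step 2 — R_th: zero the source — replace V1 by a short circuit (node 2 merges into node 0) — and find the resistance seen between A (node 1) and B (node 3).
Reduce the network between node 1 (A) and node 3 (B) by series/parallel combination:
  Rp1 = R1 ‖ R2 (parallel, both between nodes 0 and 1) = 1/(1/5600 + 1/51) = 50.54 Ω
  Rp2 = R3 ‖ R4 (parallel, both between nodes 0 and 3) = 1/(1/7500 + 1/200) = 194.8 Ω
  Rs1 = Rp1 + Rp2 (series, joined only at node 0) = 50.54 + 194.8 = 245.3 Ω
  Rp3 = R5 ‖ Rs1 (parallel, both between nodes 1 and 3) = 1/(1/3300 + 1/245.3) = 228.4 Ω
R_th = 228.4 Ω
I_n = V_th/R_th = -0.1578/228.4 = -0.0006908 A, and R_n = R_th = 228.4 Ω

Final answer: I_n = -0.0006908 A, R_n = 228.4 Ω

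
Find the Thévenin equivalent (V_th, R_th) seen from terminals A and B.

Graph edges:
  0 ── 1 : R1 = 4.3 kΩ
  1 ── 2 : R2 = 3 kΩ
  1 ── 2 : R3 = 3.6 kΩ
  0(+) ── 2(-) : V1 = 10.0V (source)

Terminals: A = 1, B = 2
Step 1 — V_th is the open-circuit voltage V_A - V_B (nothing connected across the terminals).
Nodal analysis, taking node 2 as the 0 V reference.
Source V1 fixes V_0 = 10 V.
KCL at each unknown node (sum of currents leaving = 0; resistances in Ω):
  Node 1: (V_1 - 10)/4300 + (V_1 - 0)/3000 + (V_1 - 0)/3600 = 0
Collecting terms: 0.0008437 × V_1 = 0.002326  =>  V_1 = 2.757 V
V_th = V_1 - V_2 = 2.757 - 0 = 2.757 V
Step 2 — R_th: zero the source — replace V1 by a short circuit (node 2 merges into node 0) — and find the resistance seen between A (node 1) and B (node 0).
Reduce the network between node 1 (A) and node 0 (B) by series/parallel combination:
  Rp1 = R1 ‖ R2 ‖ R3 (parallel, all between nodes 0 and 1) = 1/(1/4300 + 1/3000 + 1/3600) = 1185 Ω
R_th = 1.185 kΩ

Final answer: V_th = 2.757 V, R_th = 1.185 kΩ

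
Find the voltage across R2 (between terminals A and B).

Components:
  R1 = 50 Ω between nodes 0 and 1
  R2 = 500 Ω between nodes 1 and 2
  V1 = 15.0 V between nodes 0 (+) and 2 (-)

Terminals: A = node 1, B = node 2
R1 and R2 are in series across V1 (node 0 → node 1 → node 2), and the output A–B is taken across R2, so this is a voltage divider.
Series current: I = V1/(R1 + R2) = 15/(50 + 500) = 15/550 = 0.02727 A
V_R2 = I × R2 = V1 × R2/(R1 + R2) = 15 × 500/550 = 13.64 V

Final answer: 13.64 V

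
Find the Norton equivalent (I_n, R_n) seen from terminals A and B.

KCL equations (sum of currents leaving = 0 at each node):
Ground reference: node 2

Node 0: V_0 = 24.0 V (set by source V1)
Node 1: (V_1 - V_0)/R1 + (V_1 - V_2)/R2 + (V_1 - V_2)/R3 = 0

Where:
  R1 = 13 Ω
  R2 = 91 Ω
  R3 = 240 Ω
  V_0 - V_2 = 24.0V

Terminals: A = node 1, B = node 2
Find the Thévenin equivalent first; then I_n = V_th/R_th and R_n = R_th.
Step 1 — V_th is the open-circuit voltage V_A - V_B (nothing connected across the terminals).
Nodal analysis, taking node 2 as the 0 V reference.
Source V1 fixes V_0 = 24 V.
KCL at each unknown node (sum of currents leaving = 0; resistances in Ω):
  Node 1: (V_1 - 24)/13 + (V_1 - 0)/91 + (V_1 - 0)/240 = 0
Collecting terms: 0.09208 × V_1 = 1.846  =>  V_1 = 20.05 V
V_th = V_1 - V_2 = 20.05 - 0 = 20.05 V
Step 2 — R_th: zero the source — replace V1 by a short circuit (node 2 merges into node 0) — and find the resistance seen between A (node 1) and B (node 0).
Reduce the network between node 1 (A) and node 0 (B) by series/parallel combination:
  Rp1 = R1 ‖ R2 ‖ R3 (parallel, all between nodes 0 and 1) = 1/(1/13 + 1/91 + 1/240) = 10.86 Ω
R_th = 10.86 Ω
I_n = V_th/R_th = 20.05/10.86 = 1.846 A, and R_n = R_th = 10.86 Ω

Final answer: I_n = 1.846 A, R_n = 10.86 Ω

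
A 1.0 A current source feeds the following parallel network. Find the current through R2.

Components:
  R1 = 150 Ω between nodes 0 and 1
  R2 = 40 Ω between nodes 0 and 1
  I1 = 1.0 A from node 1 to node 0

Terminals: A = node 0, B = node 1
All resistors sit directly between nodes 0 and 1, so they are in parallel and share one voltage V; the full source current 1 A splits among them.
1/R_par = 1/150 + 1/40 = 0.03167 S  =>  R_par = 31.58 Ω
V = I × R_par = 1 × 31.58 = 31.58 V
I_R2 = V/R2 = 31.58/40 = 0.7895 A

Final answer: 0.7895 A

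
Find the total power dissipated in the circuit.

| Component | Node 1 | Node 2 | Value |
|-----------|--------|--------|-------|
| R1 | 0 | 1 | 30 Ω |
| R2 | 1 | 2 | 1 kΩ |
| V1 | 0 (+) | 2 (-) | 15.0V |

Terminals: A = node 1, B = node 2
Nodal analysis, taking node 2 as the 0 V reference.
Source V1 fixes V_0 = 15 V.
KCL at each unknown node (sum of currents leaving = 0; resistances in Ω):
  Node 1: (V_1 - 15)/30 + (V_1 - 0)/1000 = 0
Collecting terms: 0.03433 × V_1 = 0.5  =>  V_1 = 14.56 V
Power in each resistor, P = (ΔV)²/R:
  P_R1 = (15 - 14.56)²/30 = 0.006363 W
  P_R2 = (14.56 - 0)²/1000 = 0.2121 W
P_total = P_R1 + P_R2 = 0.2184 W

Final answer: 0.2184 W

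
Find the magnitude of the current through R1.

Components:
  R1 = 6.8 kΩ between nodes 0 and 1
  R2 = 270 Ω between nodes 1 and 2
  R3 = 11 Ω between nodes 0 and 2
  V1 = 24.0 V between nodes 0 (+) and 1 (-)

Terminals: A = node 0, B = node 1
Nodal analysis, taking node 1 as the 0 V reference.
Source V1 fixes V_0 = 24 V.
KCL at each unknown node (sum of currents leaving = 0; resistances in Ω):
  Node 2: (V_2 - 0)/270 + (V_2 - 24)/11 = 0
Collecting terms: 0.09461 × V_2 = 2.182  =>  V_2 = 23.06 V
I_R1 = (V_0 - V_1)/R1 = (24 - 0)/6800 = 0.003529 A
|I_R1| = 0.003529 A

Final answer: |I_R1| = 0.003529 A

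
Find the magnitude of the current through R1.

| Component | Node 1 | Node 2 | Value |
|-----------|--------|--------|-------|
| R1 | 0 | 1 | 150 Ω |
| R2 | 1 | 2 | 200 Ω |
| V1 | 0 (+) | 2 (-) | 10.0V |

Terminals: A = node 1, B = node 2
Nodal analysis, taking node 2 as the 0 V reference.
Source V1 fixes V_0 = 10 V.
KCL at each unknown node (sum of currents leaving = 0; resistances in Ω):
  Node 1: (V_1 - 10)/150 + (V_1 - 0)/200 = 0
Collecting terms: 0.01167 × V_1 = 0.06667  =>  V_1 = 5.714 V
I_R1 = (V_0 - V_1)/R1 = (10 - 5.714)/150 = 0.02857 A
|I_R1| = 0.02857 A

Final answer: |I_R1| = 0.02857 A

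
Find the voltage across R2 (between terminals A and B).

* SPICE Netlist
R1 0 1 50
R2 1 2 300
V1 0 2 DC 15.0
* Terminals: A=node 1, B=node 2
R1 and R2 are in series across V1 (node 0 → node 1 → node 2), and the output A–B is taken across R2, so this is a voltage divider.
Series current: I = V1/(R1 + R2) = 15/(50 + 300) = 15/350 = 0.04286 A
V_R2 = I × R2 = V1 × R2/(R1 + R2) = 15 × 300/350 = 12.86 V

Final answer: 12.86 V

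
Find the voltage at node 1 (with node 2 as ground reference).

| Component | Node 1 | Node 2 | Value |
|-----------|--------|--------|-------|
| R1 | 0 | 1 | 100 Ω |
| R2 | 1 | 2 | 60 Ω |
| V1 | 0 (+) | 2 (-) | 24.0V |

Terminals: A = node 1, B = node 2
Nodal analysis, taking node 2 as the 0 V reference.
Source V1 fixes V_0 = 24 V.
KCL at each unknown node (sum of currents leaving = 0; resistances in Ω):
  Node 1: (V_1 - 24)/100 + (V_1 - 0)/60 = 0
Collecting terms: 0.02667 × V_1 = 0.24  =>  V_1 = 9 V
The requested potential is V_1 = 9 V.

Final answer: V_1 = 9 V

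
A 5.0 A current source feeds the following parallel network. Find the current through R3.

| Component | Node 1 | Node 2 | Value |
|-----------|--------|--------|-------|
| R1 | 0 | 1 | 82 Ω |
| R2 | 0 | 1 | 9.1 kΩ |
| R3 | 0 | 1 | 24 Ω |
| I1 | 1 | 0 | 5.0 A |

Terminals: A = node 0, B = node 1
All resistors sit directly between nodes 0 and 1, so they are in parallel and share one voltage V; the full source current 5 A splits among them.
1/R_par = 1/82 + 1/9100 + 1/24 = 0.05397 S  =>  R_par = 18.53 Ω
V = I × R_par = 5 × 18.53 = 92.64 V
I_R3 = V/R3 = 92.64/24 = 3.86 A

Final answer: 3.86 A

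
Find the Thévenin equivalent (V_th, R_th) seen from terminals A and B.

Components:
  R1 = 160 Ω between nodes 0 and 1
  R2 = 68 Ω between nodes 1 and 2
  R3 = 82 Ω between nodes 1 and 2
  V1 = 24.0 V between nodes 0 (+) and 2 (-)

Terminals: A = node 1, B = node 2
Step 1 — V_th is the open-circuit voltage V_A - V_B (nothing connected across the terminals).
Nodal analysis, taking node 2 as the 0 V reference.
Source V1 fixes V_0 = 24 V.
KCL at each unknown node (sum of currents leaving = 0; resistances in Ω):
  Node 1: (V_1 - 24)/160 + (V_1 - 0)/68 + (V_1 - 0)/82 = 0
Collecting terms: 0.03315 × V_1 = 0.15  =>  V_1 = 4.525 V
V_th = V_1 - V_2 = 4.525 - 0 = 4.525 V
Step 2 — R_th: zero the source — replace V1 by a short circuit (node 2 merges into node 0) — and find the resistance seen between A (node 1) and B (node 0).
Reduce the network between node 1 (A) and node 0 (B) by series/parallel combination:
  Rp1 = R1 ‖ R2 ‖ R3 (parallel, all between nodes 0 and 1) = 1/(1/160 + 1/68 + 1/82) = 30.16 Ω
R_th = 30.16 Ω

Final answer: V_th = 4.525 V, R_th = 30.16 Ω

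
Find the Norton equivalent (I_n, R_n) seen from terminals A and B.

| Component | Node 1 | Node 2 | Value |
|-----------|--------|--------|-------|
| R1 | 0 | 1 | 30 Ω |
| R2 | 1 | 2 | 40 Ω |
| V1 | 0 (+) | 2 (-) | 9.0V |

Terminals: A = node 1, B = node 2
Find the Thévenin equivalent first; then I_n = V_th/R_th and R_n = R_th.
Step 1 — V_th is the open-circuit voltage V_A - V_B (nothing connected across the terminals).
Nodal analysis, taking node 2 as the 0 V reference.
Source V1 fixes V_0 = 9 V.
KCL at each unknown node (sum of currents leaving = 0; resistances in Ω):
  Node 1: (V_1 - 9)/30 + (V_1 - 0)/40 = 0
Collecting terms: 0.05833 × V_1 = 0.3  =>  V_1 = 5.143 V
V_th = V_1 - V_2 = 5.143 - 0 = 5.143 V
Step 2 — R_th: zero the source — replace V1 by a short circuit (node 2 merges into node 0) — and find the resistance seen between A (node 1) and B (node 0).
Reduce the network between node 1 (A) and node 0 (B) by series/parallel combination:
  Rp1 = R1 ‖ R2 (parallel, both between nodes 0 and 1) = 1/(1/30 + 1/40) = 17.14 Ω
R_th = 17.14 Ω
I_n = V_th/R_th = 5.143/17.14 = 0.3 A, and R_n = R_th = 17.14 Ω

Final answer: I_n = 0.3 A, R_n = 17.14 Ω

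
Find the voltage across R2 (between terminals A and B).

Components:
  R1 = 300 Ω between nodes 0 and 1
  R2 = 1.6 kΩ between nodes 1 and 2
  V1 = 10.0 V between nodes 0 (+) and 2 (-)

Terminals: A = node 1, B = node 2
R1 and R2 are in series across V1 (node 0 → node 1 → node 2), and the output A–B is taken across R2, so this is a voltage divider.
Series current: I = V1/(R1 + R2) = 10/(300 + 1600) = 10/1900 = 0.005263 A
V_R2 = I × R2 = V1 × R2/(R1 + R2) = 10 × 1600/1900 = 8.421 V

Final answer: 8.421 V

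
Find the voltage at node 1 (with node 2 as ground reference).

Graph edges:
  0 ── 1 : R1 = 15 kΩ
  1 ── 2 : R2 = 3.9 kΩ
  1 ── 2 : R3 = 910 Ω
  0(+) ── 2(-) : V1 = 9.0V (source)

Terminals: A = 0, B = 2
Nodal analysis, taking node 2 as the 0 V reference.
Source V1 fixes V_0 = 9 V.
KCL at each unknown node (sum of currents leaving = 0; resistances in Ω):
  Node 1: (V_1 - 9)/15000 + (V_1 - 0)/3900 + (V_1 - 0)/910 = 0
Collecting terms: 0.001422 × V_1 = 0.0006  =>  V_1 = 0.4219 V
The requested potential is V_1 = 0.4219 V.

Final answer: V_1 = 0.4219 V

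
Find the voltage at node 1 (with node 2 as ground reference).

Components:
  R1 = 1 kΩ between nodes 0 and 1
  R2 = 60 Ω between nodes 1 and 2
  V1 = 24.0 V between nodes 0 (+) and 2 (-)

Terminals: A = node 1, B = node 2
Nodal analysis, taking node 2 as the 0 V reference.
Source V1 fixes V_0 = 24 V.
KCL at each unknown node (sum of currents leaving = 0; resistances in Ω):
  Node 1: (V_1 - 24)/1000 + (V_1 - 0)/60 = 0
Collecting terms: 0.01767 × V_1 = 0.024  =>  V_1 = 1.358 V
The requested potential is V_1 = 1.358 V.

Final answer: V_1 = 1.358 V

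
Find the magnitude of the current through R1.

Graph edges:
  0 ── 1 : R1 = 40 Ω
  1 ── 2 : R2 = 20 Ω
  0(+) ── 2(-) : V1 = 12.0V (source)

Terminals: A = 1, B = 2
Nodal analysis, taking node 2 as the 0 V reference.
Source V1 fixes V_0 = 12 V.
KCL at each unknown node (sum of currents leaving = 0; resistances in Ω):
  Node 1: (V_1 - 12)/40 + (V_1 - 0)/20 = 0
Collecting terms: 0.075 × V_1 = 0.3  =>  V_1 = 4 V
I_R1 = (V_0 - V_1)/R1 = (12 - 4)/40 = 0.2 A
|I_R1| = 0.2 A

Final answer: |I_R1| = 0.2 A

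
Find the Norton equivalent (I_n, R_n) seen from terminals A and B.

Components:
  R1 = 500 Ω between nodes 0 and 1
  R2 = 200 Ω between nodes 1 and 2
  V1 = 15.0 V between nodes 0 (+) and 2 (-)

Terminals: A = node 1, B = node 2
Find the Thévenin equivalent first; then I_n = V_th/R_th and R_n = R_th.
Step 1 — V_th is the open-circuit voltage V_A - V_B (nothing connected across the terminals).
Nodal analysis, taking node 2 as the 0 V reference.
Source V1 fixes V_0 = 15 V.
KCL at each unknown node (sum of currents leaving = 0; resistances in Ω):
  Node 1: (V_1 - 15)/500 + (V_1 - 0)/200 = 0
Collecting terms: 0.007 × V_1 = 0.03  =>  V_1 = 4.286 V
V_th = V_1 - V_2 = 4.286 - 0 = 4.286 V
Step 2 — R_th: zero the source — replace V1 by a short circuit (node 2 merges into node 0) — and find the resistance seen between A (node 1) and B (node 0).
Reduce the network between node 1 (A) and node 0 (B) by series/parallel combination:
  Rp1 = R1 ‖ R2 (parallel, both between nodes 0 and 1) = 1/(1/500 + 1/200) = 142.9 Ω
R_th = 142.9 Ω
I_n = V_th/R_th = 4.286/142.9 = 0.03 A, and R_n = R_th = 142.9 Ω

Final answer: I_n = 0.03 A, R_n = 142.9 Ω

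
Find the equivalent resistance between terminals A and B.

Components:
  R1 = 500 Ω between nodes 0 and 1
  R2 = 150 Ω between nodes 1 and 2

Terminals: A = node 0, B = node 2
Reduce the network between node 0 (A) and node 2 (B) by series/parallel combination:
  Rs1 = R1 + R2 (series, joined only at node 1) = 500 + 150 = 650 Ω
R_eq = 650 Ω

Final answer: 650 Ω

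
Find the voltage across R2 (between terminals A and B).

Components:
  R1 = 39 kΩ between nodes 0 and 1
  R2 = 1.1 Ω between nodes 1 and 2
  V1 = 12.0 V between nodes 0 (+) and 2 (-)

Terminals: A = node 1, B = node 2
R1 and R2 are in series across V1 (node 0 → node 1 → node 2), and the output A–B is taken across R2, so this is a voltage divider.
Series current: I = V1/(R1 + R2) = 12/(39000 + 1.1) = 12/39000 = 0.0003077 A
V_R2 = I × R2 = V1 × R2/(R1 + R2) = 12 × 1.1/39000 = 0.0003385 V

Final answer: 0.0003385 V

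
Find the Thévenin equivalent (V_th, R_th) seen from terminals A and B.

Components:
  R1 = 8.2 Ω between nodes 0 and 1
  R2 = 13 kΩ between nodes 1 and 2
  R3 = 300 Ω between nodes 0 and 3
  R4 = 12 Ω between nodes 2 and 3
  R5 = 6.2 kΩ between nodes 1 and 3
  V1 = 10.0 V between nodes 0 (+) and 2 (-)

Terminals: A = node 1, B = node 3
Step 1 — V_th is the open-circuit voltage V_A - V_B (nothing connected across the terminals).
Nodal analysis, taking node 2 as the 0 V reference.
Source V1 fixes V_0 = 10 V.
KCL at each unknown node (sum of currents leaving = 0; resistances in Ω):
  Node 1: (V_1 - 10)/8.2 + (V_1 - 0)/13000 + (V_1 - V_3)/6200 = 0
  Node 3: (V_3 - 10)/300 + (V_3 - 0)/12 + (V_3 - V_1)/6200 = 0
Collecting terms (coefficients in siemens):
  0.1222·V_1 - 0.0001613·V_3 = 1.22
  0.08683·V_3 - 0.0001613·V_1 = 0.03333
Determinant D = (0.1222)(0.08683) - (-0.0001613)(-0.0001613) = 0.01061
V_1 = [(1.22)(0.08683) - (-0.0001613)(0.03333)]/D = 9.981 V
V_3 = [(0.1222)(0.03333) - (1.22)(-0.0001613)]/D = 0.4024 V
V_th = V_1 - V_3 = 9.981 - 0.4024 = 9.579 V
Step 2 — R_th: zero the source — replace V1 by a short circuit (node 2 merges into node 0) — and find the resistance seen between A (node 1) and B (node 3).
Reduce the network between node 1 (A) and node 3 (B) by series/parallel combination:
  Rp1 = R1 ‖ R2 (parallel, both between nodes 0 and 1) = 1/(1/8.2 + 1/13000) = 8.195 Ω
  Rp2 = R3 ‖ R4 (parallel, both between nodes 0 and 3) = 1/(1/300 + 1/12) = 11.54 Ω
  Rs1 = Rp1 + Rp2 (series, joined only at node 0) = 8.195 + 11.54 = 19.73 Ω
  Rp3 = R5 ‖ Rs1 (parallel, both between nodes 1 and 3) = 1/(1/6200 + 1/19.73) = 19.67 Ω
R_th = 19.67 Ω

Final answer: V_th = 9.579 V, R_th = 19.67 Ω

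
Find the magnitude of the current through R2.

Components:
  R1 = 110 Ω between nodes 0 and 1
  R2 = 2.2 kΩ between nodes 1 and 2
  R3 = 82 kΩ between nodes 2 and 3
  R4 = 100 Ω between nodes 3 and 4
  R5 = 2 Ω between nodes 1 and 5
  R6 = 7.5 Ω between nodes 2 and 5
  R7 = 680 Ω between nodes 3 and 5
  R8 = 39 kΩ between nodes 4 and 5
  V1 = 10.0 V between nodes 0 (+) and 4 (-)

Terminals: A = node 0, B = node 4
Nodal analysis, taking node 4 as the 0 V reference.
Source V1 fixes V_0 = 10 V.
KCL at each unknown node (sum of currents leaving = 0; resistances in Ω):
  Node 1: (V_1 - 10)/110 + (V_1 - V_2)/2200 + (V_1 - V_5)/2 = 0
  Node 2: (V_2 - V_1)/2200 + (V_2 - V_3)/82000 + (V_2 - V_5)/7.5 = 0
  Node 3: (V_3 - V_2)/82000 + (V_3 - 0)/100 + (V_3 - V_5)/680 = 0
  Node 5: (V_5 - V_1)/2 + (V_5 - V_2)/7.5 + (V_5 - V_3)/680 + (V_5 - 0)/39000 = 0
Collecting terms (coefficients in siemens):
  0.5095·V_1 - 0.0004545·V_2 - 0.5·V_5 = 0.09091
  0.1338·V_2 - 0.0004545·V_1 - 0.0000122·V_3 - 0.1333·V_5 = 0
  0.01148·V_3 - 0.0000122·V_2 - 0.001471·V_5 = 0
  0.6348·V_5 - 0.5·V_1 - 0.1333·V_2 - 0.001471·V_3 = 0
Solving these 4 simultaneous equations (Gaussian elimination) gives:
  V_1 = 8.738 V, V_2 = 8.714 V, V_3 = 1.125 V, V_5 = 8.715 V
I_R2 = (V_1 - V_2)/R2 = (8.738 - 8.714)/2200 = 0.0000107 A
|I_R2| = 0.0000107 A

Final answer: |I_R2| = 1.07e-05 A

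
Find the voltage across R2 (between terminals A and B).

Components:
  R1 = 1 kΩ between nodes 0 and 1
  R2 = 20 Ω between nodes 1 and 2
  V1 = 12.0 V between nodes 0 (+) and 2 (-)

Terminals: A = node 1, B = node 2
R1 and R2 are in series across V1 (node 0 → node 1 → node 2), and the output A–B is taken across R2, so this is a voltage divider.
Series current: I = V1/(R1 + R2) = 12/(1000 + 20) = 12/1020 = 0.01176 A
V_R2 = I × R2 = V1 × R2/(R1 + R2) = 12 × 20/1020 = 0.2353 V

Final answer: 0.2353 V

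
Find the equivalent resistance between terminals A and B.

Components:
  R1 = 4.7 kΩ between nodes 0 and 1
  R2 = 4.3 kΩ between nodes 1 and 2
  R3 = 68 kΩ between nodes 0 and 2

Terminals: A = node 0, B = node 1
Reduce the network between node 0 (A) and node 1 (B) by series/parallel combination:
  Rs1 = R3 + R2 (series, joined only at node 2) = 68000 + 4300 = 72300 Ω
  Rp1 = R1 ‖ Rs1 (parallel, both between nodes 0 and 1) = 1/(1/4700 + 1/72300) = 4413 Ω
R_eq = 4.413 kΩ

Final answer: 4.413 kΩ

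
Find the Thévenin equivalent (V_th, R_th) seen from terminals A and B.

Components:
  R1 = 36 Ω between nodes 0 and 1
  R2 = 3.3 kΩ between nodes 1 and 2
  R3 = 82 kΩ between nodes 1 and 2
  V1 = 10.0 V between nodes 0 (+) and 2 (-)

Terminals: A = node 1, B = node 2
Step 1 — V_th is the open-circuit voltage V_A - V_B (nothing connected across the terminals).
Nodal analysis, taking node 2 as the 0 V reference.
Source V1 fixes V_0 = 10 V.
KCL at each unknown node (sum of currents leaving = 0; resistances in Ω):
  Node 1: (V_1 - 10)/36 + (V_1 - 0)/3300 + (V_1 - 0)/82000 = 0
Collecting terms: 0.02809 × V_1 = 0.2778  =>  V_1 = 9.888 V
V_th = V_1 - V_2 = 9.888 - 0 = 9.888 V
Step 2 — R_th: zero the source — replace V1 by a short circuit (node 2 merges into node 0) — and find the resistance seen between A (node 1) and B (node 0).
Reduce the network between node 1 (A) and node 0 (B) by series/parallel combination:
  Rp1 = R1 ‖ R2 ‖ R3 (parallel, all between nodes 0 and 1) = 1/(1/36 + 1/3300 + 1/82000) = 35.6 Ω
R_th = 35.6 Ω

Final answer: V_th = 9.888 V, R_th = 35.6 Ω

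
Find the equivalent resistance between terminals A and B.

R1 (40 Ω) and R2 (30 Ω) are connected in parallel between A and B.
Reduce the network between node 0 (A) and node 1 (B) by series/parallel combination:
  Rp1 = R1 ‖ R2 (parallel, both between nodes 0 and 1) = 1/(1/40 + 1/30) = 17.14 Ω
R_eq = 17.14 Ω

Final answer: 17.14 Ω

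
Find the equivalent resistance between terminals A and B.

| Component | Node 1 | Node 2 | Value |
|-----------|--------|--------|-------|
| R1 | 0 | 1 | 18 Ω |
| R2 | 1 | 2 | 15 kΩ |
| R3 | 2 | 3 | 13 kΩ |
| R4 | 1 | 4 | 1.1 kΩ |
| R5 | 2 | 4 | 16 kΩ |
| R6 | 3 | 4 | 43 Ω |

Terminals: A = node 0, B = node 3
The network is not a plain series/parallel combination. Inject a 1 A test current into terminal A (node 0) and return it from terminal B (node 3); then R_eq = V_A / (1 A).
Nodal analysis, taking node 3 as the 0 V reference.
Current source I_test pushes 1 A into node 0 and draws it out of node 3.
KCL at each unknown node (sum of currents leaving = 0; resistances in Ω):
  Node 0: (V_0 - V_1)/18 - 1 = 0
  Node 1: (V_1 - V_0)/18 + (V_1 - V_2)/15000 + (V_1 - V_4)/1100 = 0
  Node 2: (V_2 - V_1)/15000 + (V_2 - 0)/13000 + (V_2 - V_4)/16000 = 0
  Node 4: (V_4 - V_1)/1100 + (V_4 - V_2)/16000 + (V_4 - 0)/43 = 0
Collecting terms (coefficients in siemens):
  0.05556·V_0 - 0.05556·V_1 = 1
  0.05653·V_1 - 0.05556·V_0 - 0.00006667·V_2 - 0.0009091·V_4 = 0
  0.0002061·V_2 - 0.00006667·V_1 - 0.0000625·V_4 = 0
  0.02423·V_4 - 0.0009091·V_1 - 0.0000625·V_2 = 0
Solving these 4 simultaneous equations (Gaussian elimination) gives:
  V_0 = 1107 V, V_1 = 1089 V, V_2 = 364.9 V, V_4 = 41.79 V
R_eq = V_0 / 1 A = 1107 Ω = 1.107 kΩ

Final answer: 1.107 kΩ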